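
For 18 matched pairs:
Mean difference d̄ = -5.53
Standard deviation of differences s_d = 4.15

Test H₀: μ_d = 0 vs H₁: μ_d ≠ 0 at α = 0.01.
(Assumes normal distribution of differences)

df = n - 1 = 17
SE = s_d/√n = 4.15/√18 = 0.9782
t = d̄/SE = -5.53/0.9782 = -5.6532
Critical value: t_{0.005,17} = ±2.898
p-value < 0.0001
Decision: reject H₀

Answer: t = -5.6532, reject H₀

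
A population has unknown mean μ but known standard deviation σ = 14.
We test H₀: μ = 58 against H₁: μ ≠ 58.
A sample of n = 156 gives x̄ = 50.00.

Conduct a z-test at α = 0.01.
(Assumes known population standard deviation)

Standard error: SE = σ/√n = 14/√156 = 1.1209
z-statistic: z = (x̄ - μ₀)/SE = (50.00 - 58)/1.1209 = -7.1371
Critical value: ±2.576
p-value < 0.0001
Decision: reject H₀

Answer: z = -7.1371, reject H₀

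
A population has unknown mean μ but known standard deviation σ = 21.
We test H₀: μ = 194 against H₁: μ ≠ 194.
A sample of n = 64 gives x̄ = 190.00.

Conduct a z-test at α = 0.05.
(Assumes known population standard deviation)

Standard error: SE = σ/√n = 21/√64 = 2.6250
z-statistic: z = (x̄ - μ₀)/SE = (190.00 - 194)/2.6250 = -1.5238
Critical value: ±1.960
p-value = 0.1276
Decision: fail to reject H₀

Answer: z = -1.5238, fail to reject H₀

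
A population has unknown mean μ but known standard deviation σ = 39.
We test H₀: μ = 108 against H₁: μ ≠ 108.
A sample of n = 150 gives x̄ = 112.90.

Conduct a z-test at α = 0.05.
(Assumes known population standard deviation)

Answer: z = 1.5388, fail to reject H₀

Derivation:
Standard error: SE = σ/√n = 39/√150 = 3.1843
z-statistic: z = (x̄ - μ₀)/SE = (112.90 - 108)/3.1843 = 1.5388
Critical value: ±1.960
p-value = 0.1239
Decision: fail to reject H₀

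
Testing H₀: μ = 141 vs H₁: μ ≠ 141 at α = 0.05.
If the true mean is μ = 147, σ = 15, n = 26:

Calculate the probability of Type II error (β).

Answer: β ≈ 0.4682

Derivation:
SE = σ/√n = 15/√26 = 2.9417
Critical values: μ₀ ± z_0.025×SE = 141 ± 1.960×2.9417
Acceptance region: (135.2343, 146.7657)
Under H₁ (μ = 147): z_high = (146.7657 - 147)/2.9417 = -0.0796, z_low = (135.2343 - 147)/2.9417 = -3.9996
β = P(not reject | H₁) = Φ(-0.0796) - Φ(-3.9996) ≈ 0.4682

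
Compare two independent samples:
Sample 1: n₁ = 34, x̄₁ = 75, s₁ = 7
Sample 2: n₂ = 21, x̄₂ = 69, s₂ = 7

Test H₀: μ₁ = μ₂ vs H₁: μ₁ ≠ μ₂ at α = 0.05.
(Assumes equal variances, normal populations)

Answer: t = 3.0883, reject H₀

Derivation:
Pooled variance: s²_p = [33×7² + 20×7²]/(53) = 49.0000
s_p = 7.0000
SE = s_p×√(1/n₁ + 1/n₂) = 7.0000×√(1/34 + 1/21) = 1.9428
t = (x̄₁ - x̄₂)/SE = (75 - 69)/1.9428 = 3.0883
df = 53, t-critical = ±2.006
Decision: reject H₀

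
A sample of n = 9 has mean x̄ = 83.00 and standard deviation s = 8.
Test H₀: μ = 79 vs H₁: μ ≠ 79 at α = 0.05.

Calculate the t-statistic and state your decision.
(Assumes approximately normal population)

df = n - 1 = 8
SE = s/√n = 8/√9 = 2.6667
t = (x̄ - μ₀)/SE = (83.00 - 79)/2.6667 = 1.5000
Critical value: t_{0.025,8} = ±2.306
p-value ≈ 0.1720
Decision: fail to reject H₀

Answer: t = 1.5000, fail to reject H₀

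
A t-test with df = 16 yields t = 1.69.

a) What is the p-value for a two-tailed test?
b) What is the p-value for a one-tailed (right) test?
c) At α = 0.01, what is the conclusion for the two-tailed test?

Answer: a) 0.1104, b) 0.0552, c) fail to reject H₀

Derivation:
Using t-distribution with df = 16:
a) Two-tailed: p = 2×P(T > 1.69) = 0.1104
b) One-tailed: p = P(T > 1.69) = 0.0552
c) 0.1104 ≥ 0.01, fail to reject H₀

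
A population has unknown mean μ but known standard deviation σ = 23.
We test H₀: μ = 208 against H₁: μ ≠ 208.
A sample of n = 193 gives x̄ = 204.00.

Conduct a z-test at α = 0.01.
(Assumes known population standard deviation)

Answer: z = -2.4160, fail to reject H₀

Derivation:
Standard error: SE = σ/√n = 23/√193 = 1.6556
z-statistic: z = (x̄ - μ₀)/SE = (204.00 - 208)/1.6556 = -2.4160
Critical value: ±2.576
p-value = 0.0157
Decision: fail to reject H₀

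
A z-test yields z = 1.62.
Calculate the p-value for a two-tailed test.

For z = 1.62:
p = 2×P(Z > |1.62|) = 2×(1 - Φ(1.62)) = 0.1052

Answer: p-value ≈ 0.1052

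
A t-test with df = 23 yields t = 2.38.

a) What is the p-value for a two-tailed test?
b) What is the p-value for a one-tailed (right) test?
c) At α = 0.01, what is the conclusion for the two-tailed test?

Using t-distribution with df = 23:
a) Two-tailed: p = 2×P(T > 2.38) = 0.0260
b) One-tailed: p = P(T > 2.38) = 0.0130
c) 0.0260 ≥ 0.01, fail to reject H₀

Answer: a) 0.0260, b) 0.0130, c) fail to reject H₀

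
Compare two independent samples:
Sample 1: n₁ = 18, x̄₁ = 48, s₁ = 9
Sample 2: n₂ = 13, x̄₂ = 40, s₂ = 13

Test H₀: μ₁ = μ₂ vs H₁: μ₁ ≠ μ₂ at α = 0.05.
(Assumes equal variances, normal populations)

Pooled variance: s²_p = [17×9² + 12×13²]/(29) = 117.4138
s_p = 10.8358
SE = s_p×√(1/n₁ + 1/n₂) = 10.8358×√(1/18 + 1/13) = 3.9440
t = (x̄₁ - x̄₂)/SE = (48 - 40)/3.9440 = 2.0284
df = 29, t-critical = ±2.045
Decision: fail to reject H₀

Answer: t = 2.0284, fail to reject H₀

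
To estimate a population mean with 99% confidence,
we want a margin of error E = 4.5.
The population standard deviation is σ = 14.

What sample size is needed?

Answer: n = 65

Derivation:
z_0.005 = 2.576
n = (z×σ/E)² = (2.576×14/4.5)²
n = 64.2278
Round up: n = 65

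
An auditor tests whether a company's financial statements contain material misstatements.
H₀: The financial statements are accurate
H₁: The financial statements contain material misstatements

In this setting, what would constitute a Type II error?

Answer: Failing to detect material misstatements that are actually present

Derivation:
Type I error (α): Rejecting H₀ when H₀ is true
Type II error (β): Failing to reject H₀ when H₁ is true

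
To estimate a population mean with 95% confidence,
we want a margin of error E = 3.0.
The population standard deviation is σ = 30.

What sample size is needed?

z_0.025 = 1.960
n = (z×σ/E)² = (1.960×30/3.0)²
n = 384.1600
Round up: n = 385

Answer: n = 385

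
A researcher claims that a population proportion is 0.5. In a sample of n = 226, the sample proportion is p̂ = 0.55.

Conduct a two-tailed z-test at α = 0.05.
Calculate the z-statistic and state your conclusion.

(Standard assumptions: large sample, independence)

Answer: z = 1.5033, fail to reject H₀

Derivation:
H₀: p = 0.5, H₁: p ≠ 0.5
Standard error: SE = √(p₀(1-p₀)/n) = √(0.5×0.5/226) = 0.033260
z-statistic: z = (p̂ - p₀)/SE = (0.55 - 0.5)/0.033260 = 1.5033
Critical value: z_0.025 = ±1.960
p-value = 0.1328
Decision: fail to reject H₀ at α = 0.05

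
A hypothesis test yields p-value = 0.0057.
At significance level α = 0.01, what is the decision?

Answer: reject H₀

Derivation:
Compare p-value to α:
0.0057 < 0.01
Decision: reject H₀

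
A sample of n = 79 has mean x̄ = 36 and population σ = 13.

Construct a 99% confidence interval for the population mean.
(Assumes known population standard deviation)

Confidence level: 99%, α = 0.01
z_0.005 = 2.576
SE = σ/√n = 13/√79 = 1.4626
Margin of error = 2.576 × 1.4626 = 3.7677
CI: x̄ ± margin = 36 ± 3.7677
CI: (32.2323, 39.7677)

Answer: (32.2323, 39.7677)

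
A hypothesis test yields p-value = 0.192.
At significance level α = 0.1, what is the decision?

Compare p-value to α:
0.192 ≥ 0.1
Decision: fail to reject H₀

Answer: fail to reject H₀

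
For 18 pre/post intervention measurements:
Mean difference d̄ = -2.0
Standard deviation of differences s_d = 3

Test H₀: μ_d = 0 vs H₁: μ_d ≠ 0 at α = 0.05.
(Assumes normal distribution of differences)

Answer: t = -2.8285, reject H₀

Derivation:
df = n - 1 = 17
SE = s_d/√n = 3/√18 = 0.7071
t = d̄/SE = -2.0/0.7071 = -2.8285
Critical value: t_{0.025,17} = ±2.110
p-value ≈ 0.0116
Decision: reject H₀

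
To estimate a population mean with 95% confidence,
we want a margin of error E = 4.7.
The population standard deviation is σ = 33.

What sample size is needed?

Answer: n = 190

Derivation:
z_0.025 = 1.960
n = (z×σ/E)² = (1.960×33/4.7)²
n = 189.3844
Round up: n = 190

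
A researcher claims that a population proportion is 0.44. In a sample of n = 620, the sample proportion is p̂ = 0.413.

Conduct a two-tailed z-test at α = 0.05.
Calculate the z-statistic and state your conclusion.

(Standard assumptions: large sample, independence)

H₀: p = 0.44, H₁: p ≠ 0.44
Standard error: SE = √(p₀(1-p₀)/n) = √(0.44×0.56/620) = 0.019935
z-statistic: z = (p̂ - p₀)/SE = (0.413 - 0.44)/0.019935 = -1.3544
Critical value: z_0.025 = ±1.960
p-value = 0.1756
Decision: fail to reject H₀ at α = 0.05

Answer: z = -1.3544, fail to reject H₀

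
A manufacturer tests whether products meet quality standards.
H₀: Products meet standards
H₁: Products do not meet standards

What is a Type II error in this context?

Answer: Accepting products as meeting standards when they don't

Derivation:
A Type I error (probability α) occurs when we reject a true H₀.
A Type II error (probability β) occurs when we fail to reject a false H₀.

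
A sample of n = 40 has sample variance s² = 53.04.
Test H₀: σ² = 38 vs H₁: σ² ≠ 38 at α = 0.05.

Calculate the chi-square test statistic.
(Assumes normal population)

df = n - 1 = 39
χ² = (n-1)s²/σ₀² = 39×53.04/38 = 54.4358
Critical values: χ²_{0.975,39} = 23.654, χ²_{0.025,39} = 58.120
Rejection region: χ² < 23.654 or χ² > 58.120
Decision: fail to reject H₀

Answer: χ² = 54.4358, fail to reject H₀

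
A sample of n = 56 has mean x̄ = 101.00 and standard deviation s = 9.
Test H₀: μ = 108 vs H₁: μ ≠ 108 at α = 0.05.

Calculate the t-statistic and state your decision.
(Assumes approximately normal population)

Answer: t = -5.8202, reject H₀

Derivation:
df = n - 1 = 55
SE = s/√n = 9/√56 = 1.2027
t = (x̄ - μ₀)/SE = (101.00 - 108)/1.2027 = -5.8202
Critical value: t_{0.025,55} = ±2.004
p-value < 0.0001
Decision: reject H₀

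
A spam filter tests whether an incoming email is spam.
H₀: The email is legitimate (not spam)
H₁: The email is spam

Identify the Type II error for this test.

Type I error (α): Rejecting H₀ when H₀ is true
Type II error (β): Failing to reject H₀ when H₁ is true

Answer: Letting a spam email through to the inbox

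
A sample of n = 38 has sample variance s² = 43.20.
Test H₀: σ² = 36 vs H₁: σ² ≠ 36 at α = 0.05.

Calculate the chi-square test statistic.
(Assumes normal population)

df = n - 1 = 37
χ² = (n-1)s²/σ₀² = 37×43.20/36 = 44.4000
Critical values: χ²_{0.975,37} = 22.106, χ²_{0.025,37} = 55.668
Rejection region: χ² < 22.106 or χ² > 55.668
Decision: fail to reject H₀

Answer: χ² = 44.4000, fail to reject H₀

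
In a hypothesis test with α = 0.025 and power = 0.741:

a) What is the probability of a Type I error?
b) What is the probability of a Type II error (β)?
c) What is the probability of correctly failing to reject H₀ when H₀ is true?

Answer: a) 0.025, b) 0.259, c) 0.975

Derivation:
a) Type I error probability = α = 0.025
b) Power = P(reject H₀ | H₁ true) = 1 - β = 0.741, so Type II error probability = β = 1 - Power = 0.259
c) P(fail to reject H₀ | H₀ true) = 1 - α = 0.975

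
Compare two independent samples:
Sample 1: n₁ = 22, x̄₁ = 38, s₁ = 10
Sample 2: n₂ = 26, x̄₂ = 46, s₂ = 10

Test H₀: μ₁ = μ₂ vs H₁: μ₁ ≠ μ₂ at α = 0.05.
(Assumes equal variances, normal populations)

Answer: t = -2.7617, reject H₀

Derivation:
Pooled variance: s²_p = [21×10² + 25×10²]/(46) = 100.0000
s_p = 10.0000
SE = s_p×√(1/n₁ + 1/n₂) = 10.0000×√(1/22 + 1/26) = 2.8968
t = (x̄₁ - x̄₂)/SE = (38 - 46)/2.8968 = -2.7617
df = 46, t-critical = ±2.013
Decision: reject H₀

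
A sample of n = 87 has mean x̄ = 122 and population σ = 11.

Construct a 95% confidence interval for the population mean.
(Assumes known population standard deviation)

Confidence level: 95%, α = 0.05
z_0.025 = 1.960
SE = σ/√n = 11/√87 = 1.1793
Margin of error = 1.960 × 1.1793 = 2.3114
CI: x̄ ± margin = 122 ± 2.3114
CI: (119.6886, 124.3114)

Answer: (119.6886, 124.3114)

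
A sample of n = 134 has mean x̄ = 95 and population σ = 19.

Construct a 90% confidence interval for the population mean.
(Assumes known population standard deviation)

Answer: (92.2999, 97.7001)

Derivation:
Confidence level: 90%, α = 0.1
z_0.05 = 1.645
SE = σ/√n = 19/√134 = 1.6414
Margin of error = 1.645 × 1.6414 = 2.7001
CI: x̄ ± margin = 95 ± 2.7001
CI: (92.2999, 97.7001)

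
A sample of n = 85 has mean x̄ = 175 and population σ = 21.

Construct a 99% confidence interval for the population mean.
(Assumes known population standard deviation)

Confidence level: 99%, α = 0.01
z_0.005 = 2.576
SE = σ/√n = 21/√85 = 2.2778
Margin of error = 2.576 × 2.2778 = 5.8676
CI: x̄ ± margin = 175 ± 5.8676
CI: (169.1324, 180.8676)

Answer: (169.1324, 180.8676)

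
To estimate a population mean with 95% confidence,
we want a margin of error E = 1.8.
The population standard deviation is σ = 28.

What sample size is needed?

z_0.025 = 1.960
n = (z×σ/E)² = (1.960×28/1.8)²
n = 929.5723
Round up: n = 930

Answer: n = 930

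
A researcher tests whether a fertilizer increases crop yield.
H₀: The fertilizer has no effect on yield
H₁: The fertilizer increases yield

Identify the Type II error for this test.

Answer: Failing to recommend an effective fertilizer

Derivation:
Type I error: rejecting H₀ when it is actually true (false positive).
Type II error: failing to reject H₀ when H₁ is actually true (false negative).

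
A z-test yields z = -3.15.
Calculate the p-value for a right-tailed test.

Answer: p-value ≈ 0.9992

Derivation:
For z = -3.15:
p = P(Z > -3.15) = 1 - Φ(-3.15) = 0.9992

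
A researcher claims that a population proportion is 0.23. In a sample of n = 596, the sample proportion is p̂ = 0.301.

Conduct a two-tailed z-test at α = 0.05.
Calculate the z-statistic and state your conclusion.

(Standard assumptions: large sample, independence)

H₀: p = 0.23, H₁: p ≠ 0.23
Standard error: SE = √(p₀(1-p₀)/n) = √(0.23×0.77/596) = 0.017238
z-statistic: z = (p̂ - p₀)/SE = (0.301 - 0.23)/0.017238 = 4.1188
Critical value: z_0.025 = ±1.960
p-value < 0.0001
Decision: reject H₀ at α = 0.05

Answer: z = 4.1188, reject H₀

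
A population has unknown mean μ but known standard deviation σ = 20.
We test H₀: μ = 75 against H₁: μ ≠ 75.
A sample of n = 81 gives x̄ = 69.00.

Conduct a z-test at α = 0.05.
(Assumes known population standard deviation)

Standard error: SE = σ/√n = 20/√81 = 2.2222
z-statistic: z = (x̄ - μ₀)/SE = (69.00 - 75)/2.2222 = -2.7000
Critical value: ±1.960
p-value = 0.0069
Decision: reject H₀

Answer: z = -2.7000, reject H₀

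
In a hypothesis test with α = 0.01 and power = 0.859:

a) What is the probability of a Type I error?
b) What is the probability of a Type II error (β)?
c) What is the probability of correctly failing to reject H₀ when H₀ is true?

a) Type I error probability = α = 0.01
b) Power = P(reject H₀ | H₁ true) = 1 - β = 0.859, so Type II error probability = β = 1 - Power = 0.141
c) P(fail to reject H₀ | H₀ true) = 1 - α = 0.99

Answer: a) 0.01, b) 0.141, c) 0.99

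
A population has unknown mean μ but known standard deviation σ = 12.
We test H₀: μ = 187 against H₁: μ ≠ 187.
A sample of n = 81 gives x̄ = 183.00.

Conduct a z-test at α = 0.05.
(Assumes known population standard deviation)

Standard error: SE = σ/√n = 12/√81 = 1.3333
z-statistic: z = (x̄ - μ₀)/SE = (183.00 - 187)/1.3333 = -3.0001
Critical value: ±1.960
p-value = 0.0027
Decision: reject H₀

Answer: z = -3.0001, reject H₀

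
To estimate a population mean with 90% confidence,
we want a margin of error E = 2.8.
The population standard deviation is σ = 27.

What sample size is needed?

Answer: n = 252

Derivation:
z_0.05 = 1.645
n = (z×σ/E)² = (1.645×27/2.8)²
n = 251.6189
Round up: n = 252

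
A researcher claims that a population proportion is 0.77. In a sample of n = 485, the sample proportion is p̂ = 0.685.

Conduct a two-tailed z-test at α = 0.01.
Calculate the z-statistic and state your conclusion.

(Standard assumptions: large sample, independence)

Answer: z = -4.4482, reject H₀

Derivation:
H₀: p = 0.77, H₁: p ≠ 0.77
Standard error: SE = √(p₀(1-p₀)/n) = √(0.77×0.23/485) = 0.019109
z-statistic: z = (p̂ - p₀)/SE = (0.685 - 0.77)/0.019109 = -4.4482
Critical value: z_0.005 = ±2.576
p-value < 0.0001
Decision: reject H₀ at α = 0.01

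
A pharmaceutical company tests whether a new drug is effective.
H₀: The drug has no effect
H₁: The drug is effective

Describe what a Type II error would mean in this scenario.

Type I error: rejecting H₀ when it is actually true (false positive).
Type II error: failing to reject H₀ when H₁ is actually true (false negative).

Answer: Failing to detect the drug's effect when it actually works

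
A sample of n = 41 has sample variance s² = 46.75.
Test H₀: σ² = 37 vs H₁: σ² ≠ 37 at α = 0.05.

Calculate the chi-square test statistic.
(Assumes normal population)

Answer: χ² = 50.5405, fail to reject H₀

Derivation:
df = n - 1 = 40
χ² = (n-1)s²/σ₀² = 40×46.75/37 = 50.5405
Critical values: χ²_{0.975,40} = 24.433, χ²_{0.025,40} = 59.342
Rejection region: χ² < 24.433 or χ² > 59.342
Decision: fail to reject H₀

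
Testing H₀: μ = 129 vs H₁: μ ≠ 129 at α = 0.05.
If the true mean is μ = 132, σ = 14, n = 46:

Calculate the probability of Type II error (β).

SE = σ/√n = 14/√46 = 2.0642
Critical values: μ₀ ± z_0.025×SE = 129 ± 1.960×2.0642
Acceptance region: (124.9542, 133.0458)
Under H₁ (μ = 132): z_high = (133.0458 - 132)/2.0642 = 0.5066, z_low = (124.9542 - 132)/2.0642 = -3.4133
β = P(not reject | H₁) = Φ(0.5066) - Φ(-3.4133) ≈ 0.6935

Answer: β ≈ 0.6935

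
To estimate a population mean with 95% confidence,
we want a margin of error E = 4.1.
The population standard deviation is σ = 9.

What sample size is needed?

z_0.025 = 1.960
n = (z×σ/E)² = (1.960×9/4.1)²
n = 18.5110
Round up: n = 19

Answer: n = 19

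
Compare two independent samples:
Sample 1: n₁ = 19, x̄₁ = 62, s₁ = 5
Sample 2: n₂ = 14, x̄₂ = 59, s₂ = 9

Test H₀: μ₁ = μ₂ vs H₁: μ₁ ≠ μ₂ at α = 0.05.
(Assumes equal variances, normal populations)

Answer: t = 1.2232, fail to reject H₀

Derivation:
Pooled variance: s²_p = [18×5² + 13×9²]/(31) = 48.4839
s_p = 6.9630
SE = s_p×√(1/n₁ + 1/n₂) = 6.9630×√(1/19 + 1/14) = 2.4525
t = (x̄₁ - x̄₂)/SE = (62 - 59)/2.4525 = 1.2232
df = 31, t-critical = ±2.040
Decision: fail to reject H₀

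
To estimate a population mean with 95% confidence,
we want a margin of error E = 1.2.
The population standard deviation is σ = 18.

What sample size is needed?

Answer: n = 865

Derivation:
z_0.025 = 1.960
n = (z×σ/E)² = (1.960×18/1.2)²
n = 864.3600
Round up: n = 865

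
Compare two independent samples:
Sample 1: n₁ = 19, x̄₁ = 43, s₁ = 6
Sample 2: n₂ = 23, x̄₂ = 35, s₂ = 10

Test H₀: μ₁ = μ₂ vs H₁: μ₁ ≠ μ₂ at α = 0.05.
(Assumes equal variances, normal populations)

Answer: t = 3.0582, reject H₀

Derivation:
Pooled variance: s²_p = [18×6² + 22×10²]/(40) = 71.2000
s_p = 8.4380
SE = s_p×√(1/n₁ + 1/n₂) = 8.4380×√(1/19 + 1/23) = 2.6159
t = (x̄₁ - x̄₂)/SE = (43 - 35)/2.6159 = 3.0582
df = 40, t-critical = ±2.021
Decision: reject H₀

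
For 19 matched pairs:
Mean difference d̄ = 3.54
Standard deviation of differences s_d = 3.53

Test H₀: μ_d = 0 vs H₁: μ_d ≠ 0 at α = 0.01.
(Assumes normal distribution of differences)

df = n - 1 = 18
SE = s_d/√n = 3.53/√19 = 0.8098
t = d̄/SE = 3.54/0.8098 = 4.3714
Critical value: t_{0.005,18} = ±2.878
p-value ≈ 0.0004
Decision: reject H₀

Answer: t = 4.3714, reject H₀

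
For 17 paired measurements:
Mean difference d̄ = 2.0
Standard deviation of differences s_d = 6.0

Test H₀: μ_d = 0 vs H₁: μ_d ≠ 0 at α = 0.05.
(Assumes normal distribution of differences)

Answer: t = 1.3744, fail to reject H₀

Derivation:
df = n - 1 = 16
SE = s_d/√n = 6.0/√17 = 1.4552
t = d̄/SE = 2.0/1.4552 = 1.3744
Critical value: t_{0.025,16} = ±2.120
p-value ≈ 0.1883
Decision: fail to reject H₀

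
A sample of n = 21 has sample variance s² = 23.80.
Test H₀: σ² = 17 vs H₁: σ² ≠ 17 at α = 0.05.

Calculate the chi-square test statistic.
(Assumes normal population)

df = n - 1 = 20
χ² = (n-1)s²/σ₀² = 20×23.80/17 = 28.0000
Critical values: χ²_{0.975,20} = 9.591, χ²_{0.025,20} = 34.170
Rejection region: χ² < 9.591 or χ² > 34.170
Decision: fail to reject H₀

Answer: χ² = 28.0000, fail to reject H₀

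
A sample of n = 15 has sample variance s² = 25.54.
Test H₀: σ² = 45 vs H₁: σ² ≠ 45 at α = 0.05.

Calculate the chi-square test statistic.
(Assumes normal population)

df = n - 1 = 14
χ² = (n-1)s²/σ₀² = 14×25.54/45 = 7.9458
Critical values: χ²_{0.975,14} = 5.629, χ²_{0.025,14} = 26.119
Rejection region: χ² < 5.629 or χ² > 26.119
Decision: fail to reject H₀

Answer: χ² = 7.9458, fail to reject H₀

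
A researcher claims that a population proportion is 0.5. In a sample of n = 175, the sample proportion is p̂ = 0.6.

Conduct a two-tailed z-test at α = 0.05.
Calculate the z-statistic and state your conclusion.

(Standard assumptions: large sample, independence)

Answer: z = 2.6458, reject H₀

Derivation:
H₀: p = 0.5, H₁: p ≠ 0.5
Standard error: SE = √(p₀(1-p₀)/n) = √(0.5×0.5/175) = 0.037796
z-statistic: z = (p̂ - p₀)/SE = (0.6 - 0.5)/0.037796 = 2.6458
Critical value: z_0.025 = ±1.960
p-value = 0.0081
Decision: reject H₀ at α = 0.05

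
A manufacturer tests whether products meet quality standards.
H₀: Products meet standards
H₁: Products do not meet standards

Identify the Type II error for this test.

Type I error: rejecting H₀ when it is actually true (false positive).
Type II error: failing to reject H₀ when H₁ is actually true (false negative).

Answer: Accepting products as meeting standards when they don't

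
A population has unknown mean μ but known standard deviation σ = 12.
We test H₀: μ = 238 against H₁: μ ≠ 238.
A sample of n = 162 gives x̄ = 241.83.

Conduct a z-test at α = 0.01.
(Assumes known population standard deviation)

Answer: z = 4.0624, reject H₀

Derivation:
Standard error: SE = σ/√n = 12/√162 = 0.9428
z-statistic: z = (x̄ - μ₀)/SE = (241.83 - 238)/0.9428 = 4.0624
Critical value: ±2.576
p-value < 0.0001
Decision: reject H₀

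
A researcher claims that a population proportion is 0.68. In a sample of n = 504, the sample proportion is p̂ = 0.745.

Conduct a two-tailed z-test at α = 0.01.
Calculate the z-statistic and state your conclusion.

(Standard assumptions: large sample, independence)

Answer: z = 3.1283, reject H₀

Derivation:
H₀: p = 0.68, H₁: p ≠ 0.68
Standard error: SE = √(p₀(1-p₀)/n) = √(0.68×0.32/504) = 0.020778
z-statistic: z = (p̂ - p₀)/SE = (0.745 - 0.68)/0.020778 = 3.1283
Critical value: z_0.005 = ±2.576
p-value = 0.0018
Decision: reject H₀ at α = 0.01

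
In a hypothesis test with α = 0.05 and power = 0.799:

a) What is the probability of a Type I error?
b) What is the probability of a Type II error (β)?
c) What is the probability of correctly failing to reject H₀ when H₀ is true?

Answer: a) 0.05, b) 0.201, c) 0.95

Derivation:
a) Type I error probability = α = 0.05
b) Power = P(reject H₀ | H₁ true) = 1 - β = 0.799, so Type II error probability = β = 1 - Power = 0.201
c) P(fail to reject H₀ | H₀ true) = 1 - α = 0.95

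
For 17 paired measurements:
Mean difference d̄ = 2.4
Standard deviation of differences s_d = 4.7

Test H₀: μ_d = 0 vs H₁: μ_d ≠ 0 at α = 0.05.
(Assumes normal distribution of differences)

Answer: t = 2.1054, fail to reject H₀

Derivation:
df = n - 1 = 16
SE = s_d/√n = 4.7/√17 = 1.1399
t = d̄/SE = 2.4/1.1399 = 2.1054
Critical value: t_{0.025,16} = ±2.120
p-value ≈ 0.0514
Decision: fail to reject H₀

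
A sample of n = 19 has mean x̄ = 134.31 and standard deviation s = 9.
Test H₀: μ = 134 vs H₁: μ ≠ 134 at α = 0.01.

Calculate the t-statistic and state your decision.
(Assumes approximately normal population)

df = n - 1 = 18
SE = s/√n = 9/√19 = 2.0647
t = (x̄ - μ₀)/SE = (134.31 - 134)/2.0647 = 0.1501
Critical value: t_{0.005,18} = ±2.878
p-value ≈ 0.8824
Decision: fail to reject H₀

Answer: t = 0.1501, fail to reject H₀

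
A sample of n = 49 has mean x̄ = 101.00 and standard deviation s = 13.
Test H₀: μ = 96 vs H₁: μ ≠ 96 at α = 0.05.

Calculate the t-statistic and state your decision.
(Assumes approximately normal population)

Answer: t = 2.6924, reject H₀

Derivation:
df = n - 1 = 48
SE = s/√n = 13/√49 = 1.8571
t = (x̄ - μ₀)/SE = (101.00 - 96)/1.8571 = 2.6924
Critical value: t_{0.025,48} = ±2.011
p-value ≈ 0.0097
Decision: reject H₀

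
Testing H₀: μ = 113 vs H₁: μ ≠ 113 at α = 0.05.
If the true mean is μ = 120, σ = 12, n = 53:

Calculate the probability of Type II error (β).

SE = σ/√n = 12/√53 = 1.6483
Critical values: μ₀ ± z_0.025×SE = 113 ± 1.960×1.6483
Acceptance region: (109.7693, 116.2307)
Under H₁ (μ = 120): z_high = (116.2307 - 120)/1.6483 = -2.2868, z_low = (109.7693 - 120)/1.6483 = -6.2068
β = P(not reject | H₁) = Φ(-2.2868) - Φ(-6.2068) ≈ 0.0111

Answer: β ≈ 0.0111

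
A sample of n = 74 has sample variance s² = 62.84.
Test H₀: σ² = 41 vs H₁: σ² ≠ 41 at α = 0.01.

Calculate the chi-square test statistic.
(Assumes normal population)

df = n - 1 = 73
χ² = (n-1)s²/σ₀² = 73×62.84/41 = 111.8859
Critical values: χ²_{0.995,73} = 45.629, χ²_{0.005,73} = 107.862
Rejection region: χ² < 45.629 or χ² > 107.862
Decision: reject H₀

Answer: χ² = 111.8859, reject H₀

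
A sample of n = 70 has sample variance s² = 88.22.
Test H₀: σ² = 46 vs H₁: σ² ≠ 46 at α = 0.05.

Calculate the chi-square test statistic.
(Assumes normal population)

Answer: χ² = 132.3300, reject H₀

Derivation:
df = n - 1 = 69
χ² = (n-1)s²/σ₀² = 69×88.22/46 = 132.3300
Critical values: χ²_{0.975,69} = 47.924, χ²_{0.025,69} = 93.856
Rejection region: χ² < 47.924 or χ² > 93.856
Decision: reject H₀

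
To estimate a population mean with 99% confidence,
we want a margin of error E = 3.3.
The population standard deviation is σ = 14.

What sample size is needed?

Answer: n = 120

Derivation:
z_0.005 = 2.576
n = (z×σ/E)² = (2.576×14/3.3)²
n = 119.4318
Round up: n = 120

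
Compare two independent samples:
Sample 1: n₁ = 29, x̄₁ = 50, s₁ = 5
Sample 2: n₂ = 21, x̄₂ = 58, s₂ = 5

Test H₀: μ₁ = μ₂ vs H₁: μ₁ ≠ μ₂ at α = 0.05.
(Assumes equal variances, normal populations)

Answer: t = -5.5839, reject H₀

Derivation:
Pooled variance: s²_p = [28×5² + 20×5²]/(48) = 25.0000
s_p = 5.0000
SE = s_p×√(1/n₁ + 1/n₂) = 5.0000×√(1/29 + 1/21) = 1.4327
t = (x̄₁ - x̄₂)/SE = (50 - 58)/1.4327 = -5.5839
df = 48, t-critical = ±2.011
Decision: reject H₀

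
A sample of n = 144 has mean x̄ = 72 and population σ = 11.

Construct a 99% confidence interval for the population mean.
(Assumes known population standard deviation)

Confidence level: 99%, α = 0.01
z_0.005 = 2.576
SE = σ/√n = 11/√144 = 0.9167
Margin of error = 2.576 × 0.9167 = 2.3614
CI: x̄ ± margin = 72 ± 2.3614
CI: (69.6386, 74.3614)

Answer: (69.6386, 74.3614)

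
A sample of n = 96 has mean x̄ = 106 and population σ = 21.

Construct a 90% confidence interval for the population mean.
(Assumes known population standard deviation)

Confidence level: 90%, α = 0.1
z_0.05 = 1.645
SE = σ/√n = 21/√96 = 2.1433
Margin of error = 1.645 × 2.1433 = 3.5257
CI: x̄ ± margin = 106 ± 3.5257
CI: (102.4743, 109.5257)

Answer: (102.4743, 109.5257)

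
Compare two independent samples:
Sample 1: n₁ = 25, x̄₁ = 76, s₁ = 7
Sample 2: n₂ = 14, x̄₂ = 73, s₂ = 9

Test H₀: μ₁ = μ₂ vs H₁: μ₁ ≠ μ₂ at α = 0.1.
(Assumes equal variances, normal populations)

Pooled variance: s²_p = [24×7² + 13×9²]/(37) = 60.2432
s_p = 7.7616
SE = s_p×√(1/n₁ + 1/n₂) = 7.7616×√(1/25 + 1/14) = 2.5909
t = (x̄₁ - x̄₂)/SE = (76 - 73)/2.5909 = 1.1579
df = 37, t-critical = ±1.687
Decision: fail to reject H₀

Answer: t = 1.1579, fail to reject H₀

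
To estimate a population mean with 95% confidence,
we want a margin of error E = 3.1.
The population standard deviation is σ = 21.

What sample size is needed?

Answer: n = 177

Derivation:
z_0.025 = 1.960
n = (z×σ/E)² = (1.960×21/3.1)²
n = 176.2899
Round up: n = 177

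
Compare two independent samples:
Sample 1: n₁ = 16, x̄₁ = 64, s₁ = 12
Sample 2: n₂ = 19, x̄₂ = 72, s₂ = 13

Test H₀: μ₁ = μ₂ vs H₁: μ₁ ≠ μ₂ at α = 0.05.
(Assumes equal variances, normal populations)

Pooled variance: s²_p = [15×12² + 18×13²]/(33) = 157.6364
s_p = 12.5553
SE = s_p×√(1/n₁ + 1/n₂) = 12.5553×√(1/16 + 1/19) = 4.2601
t = (x̄₁ - x̄₂)/SE = (64 - 72)/4.2601 = -1.8779
df = 33, t-critical = ±2.035
Decision: fail to reject H₀

Answer: t = -1.8779, fail to reject H₀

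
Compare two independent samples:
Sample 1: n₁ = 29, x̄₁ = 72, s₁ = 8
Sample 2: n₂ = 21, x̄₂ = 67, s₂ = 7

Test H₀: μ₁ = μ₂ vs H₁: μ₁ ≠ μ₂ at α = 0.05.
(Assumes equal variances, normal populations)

Answer: t = 2.2962, reject H₀

Derivation:
Pooled variance: s²_p = [28×8² + 20×7²]/(48) = 57.7500
s_p = 7.5993
SE = s_p×√(1/n₁ + 1/n₂) = 7.5993×√(1/29 + 1/21) = 2.1775
t = (x̄₁ - x̄₂)/SE = (72 - 67)/2.1775 = 2.2962
df = 48, t-critical = ±2.011
Decision: reject H₀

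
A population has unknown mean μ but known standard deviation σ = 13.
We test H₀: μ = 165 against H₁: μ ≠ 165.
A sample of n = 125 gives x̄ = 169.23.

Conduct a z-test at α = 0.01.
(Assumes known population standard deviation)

Standard error: SE = σ/√n = 13/√125 = 1.1628
z-statistic: z = (x̄ - μ₀)/SE = (169.23 - 165)/1.1628 = 3.6378
Critical value: ±2.576
p-value = 0.0003
Decision: reject H₀

Answer: z = 3.6378, reject H₀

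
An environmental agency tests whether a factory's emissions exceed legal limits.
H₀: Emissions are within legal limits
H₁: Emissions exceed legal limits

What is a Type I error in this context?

Type I error: rejecting H₀ when it is actually true (false positive).
Type II error: failing to reject H₀ when H₁ is actually true (false negative).

Answer: Citing a compliant factory for excess emissions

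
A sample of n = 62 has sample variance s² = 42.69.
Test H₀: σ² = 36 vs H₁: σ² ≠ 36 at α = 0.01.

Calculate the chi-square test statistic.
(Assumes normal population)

df = n - 1 = 61
χ² = (n-1)s²/σ₀² = 61×42.69/36 = 72.3358
Critical values: χ²_{0.995,61} = 36.301, χ²_{0.005,61} = 93.186
Rejection region: χ² < 36.301 or χ² > 93.186
Decision: fail to reject H₀

Answer: χ² = 72.3358, fail to reject H₀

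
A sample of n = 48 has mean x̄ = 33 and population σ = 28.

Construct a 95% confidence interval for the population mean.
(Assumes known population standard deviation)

Answer: (25.0787, 40.9213)

Derivation:
Confidence level: 95%, α = 0.05
z_0.025 = 1.960
SE = σ/√n = 28/√48 = 4.0415
Margin of error = 1.960 × 4.0415 = 7.9213
CI: x̄ ± margin = 33 ± 7.9213
CI: (25.0787, 40.9213)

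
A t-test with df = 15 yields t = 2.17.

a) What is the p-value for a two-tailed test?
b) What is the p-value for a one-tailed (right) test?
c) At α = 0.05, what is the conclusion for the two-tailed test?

Using t-distribution with df = 15:
a) Two-tailed: p = 2×P(T > 2.17) = 0.0465
b) One-tailed: p = P(T > 2.17) = 0.0232
c) 0.0465 < 0.05, reject H₀

Answer: a) 0.0465, b) 0.0232, c) reject H₀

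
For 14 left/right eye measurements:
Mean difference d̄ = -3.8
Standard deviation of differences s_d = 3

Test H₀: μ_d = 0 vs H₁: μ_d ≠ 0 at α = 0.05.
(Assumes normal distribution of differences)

Answer: t = -4.7393, reject H₀

Derivation:
df = n - 1 = 13
SE = s_d/√n = 3/√14 = 0.8018
t = d̄/SE = -3.8/0.8018 = -4.7393
Critical value: t_{0.025,13} = ±2.160
p-value ≈ 0.0004
Decision: reject H₀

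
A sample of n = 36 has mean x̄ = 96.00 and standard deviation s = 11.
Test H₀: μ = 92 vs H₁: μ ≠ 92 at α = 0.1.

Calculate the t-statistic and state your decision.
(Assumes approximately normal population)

df = n - 1 = 35
SE = s/√n = 11/√36 = 1.8333
t = (x̄ - μ₀)/SE = (96.00 - 92)/1.8333 = 2.1819
Critical value: t_{0.05,35} = ±1.690
p-value ≈ 0.0359
Decision: reject H₀

Answer: t = 2.1819, reject H₀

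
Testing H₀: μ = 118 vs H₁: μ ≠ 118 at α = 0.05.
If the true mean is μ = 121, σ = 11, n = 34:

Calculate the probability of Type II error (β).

SE = σ/√n = 11/√34 = 1.8865
Critical values: μ₀ ± z_0.025×SE = 118 ± 1.960×1.8865
Acceptance region: (114.3025, 121.6975)
Under H₁ (μ = 121): z_high = (121.6975 - 121)/1.8865 = 0.3697, z_low = (114.3025 - 121)/1.8865 = -3.5502
β = P(not reject | H₁) = Φ(0.3697) - Φ(-3.5502) ≈ 0.6440

Answer: β ≈ 0.6440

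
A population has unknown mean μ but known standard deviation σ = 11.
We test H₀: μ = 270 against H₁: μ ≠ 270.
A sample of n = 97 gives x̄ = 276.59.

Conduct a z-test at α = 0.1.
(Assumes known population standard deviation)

Standard error: SE = σ/√n = 11/√97 = 1.1169
z-statistic: z = (x̄ - μ₀)/SE = (276.59 - 270)/1.1169 = 5.9003
Critical value: ±1.645
p-value < 0.0001
Decision: reject H₀

Answer: z = 5.9003, reject H₀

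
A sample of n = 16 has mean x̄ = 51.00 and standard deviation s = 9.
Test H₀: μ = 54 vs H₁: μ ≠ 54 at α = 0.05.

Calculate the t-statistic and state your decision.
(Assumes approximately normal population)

Answer: t = -1.3333, fail to reject H₀

Derivation:
df = n - 1 = 15
SE = s/√n = 9/√16 = 2.2500
t = (x̄ - μ₀)/SE = (51.00 - 54)/2.2500 = -1.3333
Critical value: t_{0.025,15} = ±2.131
p-value ≈ 0.2023
Decision: fail to reject H₀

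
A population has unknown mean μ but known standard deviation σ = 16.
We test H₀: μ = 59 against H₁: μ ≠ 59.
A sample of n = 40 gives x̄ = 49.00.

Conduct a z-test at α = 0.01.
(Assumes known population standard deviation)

Answer: z = -3.9529, reject H₀

Derivation:
Standard error: SE = σ/√n = 16/√40 = 2.5298
z-statistic: z = (x̄ - μ₀)/SE = (49.00 - 59)/2.5298 = -3.9529
Critical value: ±2.576
p-value = 0.0001
Decision: reject H₀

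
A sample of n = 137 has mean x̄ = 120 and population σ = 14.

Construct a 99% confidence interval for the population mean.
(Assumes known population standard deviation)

Answer: (116.9188, 123.0812)

Derivation:
Confidence level: 99%, α = 0.01
z_0.005 = 2.576
SE = σ/√n = 14/√137 = 1.1961
Margin of error = 2.576 × 1.1961 = 3.0812
CI: x̄ ± margin = 120 ± 3.0812
CI: (116.9188, 123.0812)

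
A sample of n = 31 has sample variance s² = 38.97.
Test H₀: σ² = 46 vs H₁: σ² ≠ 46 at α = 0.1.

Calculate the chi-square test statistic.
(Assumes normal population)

Answer: χ² = 25.4152, fail to reject H₀

Derivation:
df = n - 1 = 30
χ² = (n-1)s²/σ₀² = 30×38.97/46 = 25.4152
Critical values: χ²_{0.95,30} = 18.493, χ²_{0.05,30} = 43.773
Rejection region: χ² < 18.493 or χ² > 43.773
Decision: fail to reject H₀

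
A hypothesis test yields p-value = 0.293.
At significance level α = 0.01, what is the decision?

Compare p-value to α:
0.293 ≥ 0.01
Decision: fail to reject H₀

Answer: fail to reject H₀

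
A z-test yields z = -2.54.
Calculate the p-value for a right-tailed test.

Answer: p-value ≈ 0.9945

Derivation:
For z = -2.54:
p = P(Z > -2.54) = 1 - Φ(-2.54) = 0.9945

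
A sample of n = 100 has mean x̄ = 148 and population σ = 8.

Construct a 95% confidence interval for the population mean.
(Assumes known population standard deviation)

Confidence level: 95%, α = 0.05
z_0.025 = 1.960
SE = σ/√n = 8/√100 = 0.8000
Margin of error = 1.960 × 0.8000 = 1.5680
CI: x̄ ± margin = 148 ± 1.5680
CI: (146.4320, 149.5680)

Answer: (146.4320, 149.5680)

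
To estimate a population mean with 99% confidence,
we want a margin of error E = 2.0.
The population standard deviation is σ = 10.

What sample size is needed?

Answer: n = 166

Derivation:
z_0.005 = 2.576
n = (z×σ/E)² = (2.576×10/2.0)²
n = 165.8944
Round up: n = 166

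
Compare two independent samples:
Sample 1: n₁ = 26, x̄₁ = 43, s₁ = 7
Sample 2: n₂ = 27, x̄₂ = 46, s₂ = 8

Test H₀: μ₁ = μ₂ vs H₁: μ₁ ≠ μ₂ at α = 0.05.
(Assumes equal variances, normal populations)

Answer: t = -1.4507, fail to reject H₀

Derivation:
Pooled variance: s²_p = [25×7² + 26×8²]/(51) = 56.6471
s_p = 7.5264
SE = s_p×√(1/n₁ + 1/n₂) = 7.5264×√(1/26 + 1/27) = 2.0680
t = (x̄₁ - x̄₂)/SE = (43 - 46)/2.0680 = -1.4507
df = 51, t-critical = ±2.008
Decision: fail to reject H₀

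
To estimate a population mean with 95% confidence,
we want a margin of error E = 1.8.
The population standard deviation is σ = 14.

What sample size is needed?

Answer: n = 233

Derivation:
z_0.025 = 1.960
n = (z×σ/E)² = (1.960×14/1.8)²
n = 232.3931
Round up: n = 233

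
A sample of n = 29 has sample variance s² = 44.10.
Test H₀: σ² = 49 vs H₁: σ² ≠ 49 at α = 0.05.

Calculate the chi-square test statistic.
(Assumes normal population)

Answer: χ² = 25.2000, fail to reject H₀

Derivation:
df = n - 1 = 28
χ² = (n-1)s²/σ₀² = 28×44.10/49 = 25.2000
Critical values: χ²_{0.975,28} = 15.308, χ²_{0.025,28} = 44.461
Rejection region: χ² < 15.308 or χ² > 44.461
Decision: fail to reject H₀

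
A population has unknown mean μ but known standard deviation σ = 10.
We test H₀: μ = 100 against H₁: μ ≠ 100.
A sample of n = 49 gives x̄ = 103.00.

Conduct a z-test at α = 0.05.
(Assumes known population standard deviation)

Standard error: SE = σ/√n = 10/√49 = 1.4286
z-statistic: z = (x̄ - μ₀)/SE = (103.00 - 100)/1.4286 = 2.1000
Critical value: ±1.960
p-value = 0.0357
Decision: reject H₀

Answer: z = 2.1000, reject H₀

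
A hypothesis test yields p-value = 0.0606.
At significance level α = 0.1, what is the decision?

Answer: reject H₀

Derivation:
Compare p-value to α:
0.0606 < 0.1
Decision: reject H₀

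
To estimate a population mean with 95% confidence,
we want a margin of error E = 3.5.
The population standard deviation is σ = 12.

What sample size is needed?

z_0.025 = 1.960
n = (z×σ/E)² = (1.960×12/3.5)²
n = 45.1584
Round up: n = 46

Answer: n = 46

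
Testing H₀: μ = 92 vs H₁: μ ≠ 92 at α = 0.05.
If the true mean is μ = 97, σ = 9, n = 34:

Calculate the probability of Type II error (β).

Answer: β ≈ 0.1004

Derivation:
SE = σ/√n = 9/√34 = 1.5435
Critical values: μ₀ ± z_0.025×SE = 92 ± 1.960×1.5435
Acceptance region: (88.9747, 95.0253)
Under H₁ (μ = 97): z_high = (95.0253 - 97)/1.5435 = -1.2794, z_low = (88.9747 - 97)/1.5435 = -5.1994
β = P(not reject | H₁) = Φ(-1.2794) - Φ(-5.1994) ≈ 0.1004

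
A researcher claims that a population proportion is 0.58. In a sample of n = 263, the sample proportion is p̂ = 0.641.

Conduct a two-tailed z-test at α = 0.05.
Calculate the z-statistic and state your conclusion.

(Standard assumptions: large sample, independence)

H₀: p = 0.58, H₁: p ≠ 0.58
Standard error: SE = √(p₀(1-p₀)/n) = √(0.58×0.42/263) = 0.030434
z-statistic: z = (p̂ - p₀)/SE = (0.641 - 0.58)/0.030434 = 2.0043
Critical value: z_0.025 = ±1.960
p-value = 0.0450
Decision: reject H₀ at α = 0.05

Answer: z = 2.0043, reject H₀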